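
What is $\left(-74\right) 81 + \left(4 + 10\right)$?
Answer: $-5980$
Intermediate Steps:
$\left(-74\right) 81 + \left(4 + 10\right) = -5994 + 14 = -5980$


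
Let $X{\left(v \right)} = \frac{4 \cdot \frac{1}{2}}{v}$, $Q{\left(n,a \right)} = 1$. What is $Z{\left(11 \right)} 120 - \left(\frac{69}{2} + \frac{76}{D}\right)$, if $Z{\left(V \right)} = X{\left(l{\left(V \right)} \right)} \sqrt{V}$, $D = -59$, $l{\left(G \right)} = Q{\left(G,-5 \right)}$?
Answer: $- \frac{3919}{118} + 240 \sqrt{11} \approx 762.78$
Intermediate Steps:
$l{\left(G \right)} = 1$
$X{\left(v \right)} = \frac{2}{v}$ ($X{\left(v \right)} = \frac{4 \cdot \frac{1}{2}}{v} = \frac{2}{v}$)
$Z{\left(V \right)} = 2 \sqrt{V}$ ($Z{\left(V \right)} = \frac{2}{1} \sqrt{V} = 2 \cdot 1 \sqrt{V} = 2 \sqrt{V}$)
$Z{\left(11 \right)} 120 - \left(\frac{69}{2} + \frac{76}{D}\right) = 2 \sqrt{11} \cdot 120 - \left(- \frac{76}{59} + \frac{69}{2}\right) = 240 \sqrt{11} - \frac{3919}{118} = - \frac{3919}{118} + 240 \sqrt{11}$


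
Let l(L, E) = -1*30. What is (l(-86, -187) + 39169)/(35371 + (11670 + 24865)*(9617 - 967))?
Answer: 39139/316063121 ≈ 0.00012383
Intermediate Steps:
l(L, E) = -30
(l(-86, -187) + 39169)/(35371 + (11670 + 24865)*(9617 - 967)) = (-30 + 39169)/(35371 + (11670 + 24865)*(9617 - 967)) = 39139/(35371 + 36535*8650) = 39139/(35371 + 316027750) = 39139/316063121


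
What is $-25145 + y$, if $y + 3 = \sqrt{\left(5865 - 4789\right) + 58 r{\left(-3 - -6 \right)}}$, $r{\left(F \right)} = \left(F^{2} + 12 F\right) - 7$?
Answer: $-25148 + 4 \sqrt{205} \approx -25091.0$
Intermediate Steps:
$r{\left(F \right)} = -7 + F^{2} + 12 F$
$y = -3 + 4 \sqrt{205}$ ($y = -3 + \sqrt{\left(5865 - 4789\right) + 58 \left(-7 + \left(-3 - -6\right)^{2} + 12 \left(-3 - -6\right)\right)} = -3 + \sqrt{1076 + 58 \left(-7 + \left(-3 + 6\right)^{2} + 12 \left(-3 + 6\right)\right)} = -3 + \sqrt{1076 + 58 \left(-7 + 3^{2} + 12 \cdot 3\right)} = -3 + \sqrt{1076 + 58 \left(-7 + 9 + 36\right)} = -3 + \sqrt{1076 + 58 \cdot 38} = -3 + \sqrt{1076 + 2204} = -3 + \sqrt{3280} = -3 + 4 \sqrt{205} \approx 54.271$)
$-25145 + y = -25145 - \left(3 - 4 \sqrt{205}\right) = -25148 + 4 \sqrt{205}$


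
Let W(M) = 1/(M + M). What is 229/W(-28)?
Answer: -12824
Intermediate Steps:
W(M) = 1/(2*M)
229/W(-28) = 229/(((1/2)/(-28))) = 229/(((1/2)*(-1/28))) = 229/(-1/56) = 229*(-56) = -12824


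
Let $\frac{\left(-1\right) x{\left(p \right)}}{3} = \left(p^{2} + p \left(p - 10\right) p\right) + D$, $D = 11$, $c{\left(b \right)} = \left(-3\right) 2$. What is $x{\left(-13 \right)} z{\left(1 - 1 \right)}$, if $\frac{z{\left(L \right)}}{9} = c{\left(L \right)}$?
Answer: $-600534$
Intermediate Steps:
$c{\left(b \right)} = -6$
$z{\left(L \right)} = -54$ ($z{\left(L \right)} = 9 \left(-6\right) = -54$)
$x{\left(p \right)} = -33 - 3 p^{2} - 3 p^{2} \left(-10 + p\right)$ ($x{\left(p \right)} = - 3 \left(\left(p^{2} + p \left(p - 10\right) p\right) + 11\right) = - 3 \left(\left(p^{2} + p \left(-10 + p\right) p\right) + 11\right) = - 3 \left(\left(p^{2} + p^{2} \left(-10 + p\right)\right) + 11\right) = - 3 \left(11 + p^{2} + p^{2} \left(-10 + p\right)\right) = -33 - 3 p^{2} - 3 p^{2} \left(-10 + p\right)$)
$x{\left(-13 \right)} z{\left(1 - 1 \right)} = \left(-33 - 3 \left(-13\right)^{3} + 27 \left(-13\right)^{2}\right) \left(-54\right) = \left(-33 - -6591 + 27 \cdot 169\right) \left(-54\right) = \left(-33 + 6591 + 4563\right) \left(-54\right) = 11121 \left(-54\right) = -600534$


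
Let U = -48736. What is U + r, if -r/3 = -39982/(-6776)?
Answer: -165177541/3388 ≈ -48754.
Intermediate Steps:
r = -59973/3388 (r = -(-119946)/(-6776) = -(-119946)*(-1)/6776 = -3*19991/3388 = -59973/3388 ≈ -17.702)
U + r = -48736 - 59973/3388 = -165177541/3388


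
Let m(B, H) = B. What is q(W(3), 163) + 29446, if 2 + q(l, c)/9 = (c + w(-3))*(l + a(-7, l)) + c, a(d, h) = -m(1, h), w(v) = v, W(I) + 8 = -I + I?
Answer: 17935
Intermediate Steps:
W(I) = -8 (W(I) = -8 + (-I + I) = -8 + 0 = -8)
a(d, h) = -1 (a(d, h) = -1*1 = -1)
q(l, c) = -18 + 9*c + 9*(-1 + l)*(-3 + c) (q(l, c) = -18 + 9*((c - 3)*(l - 1) + c) = -18 + 9*((-3 + c)*(-1 + l) + c) = -18 + 9*((-1 + l)*(-3 + c) + c) = -18 + 9*(c + (-1 + l)*(-3 + c)) = -18 + (9*c + 9*(-1 + l)*(-3 + c)) = -18 + 9*c + 9*(-1 + l)*(-3 + c))
q(W(3), 163) + 29446 = (9 - 27*(-8) + 9*163*(-8)) + 29446 = (9 + 216 - 11736) + 29446 = -11511 + 29446 = 17935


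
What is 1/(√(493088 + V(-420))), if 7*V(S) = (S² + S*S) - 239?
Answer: √26629239/3804177 ≈ 0.0013565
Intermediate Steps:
V(S) = -239/7 + 2*S²/7 (V(S) = ((S² + S*S) - 239)/7 = ((S² + S²) - 239)/7 = (2*S² - 239)/7 = (-239 + 2*S²)/7 = -239/7 + 2*S²/7)
1/(√(493088 + V(-420))) = 1/(√(493088 + (-239/7 + (2/7)*(-420)²))) = 1/(√(493088 + (-239/7 + (2/7)*176400))) = 1/(√(493088 + (-239/7 + 50400))) = 1/(√(493088 + 352561/7)) = 1/(√(3804177/7)) = 1/(√26629239/7) = √26629239/3804177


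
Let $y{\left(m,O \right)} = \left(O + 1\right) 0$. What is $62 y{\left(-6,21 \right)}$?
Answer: $0$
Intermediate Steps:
$y{\left(m,O \right)} = 0$ ($y{\left(m,O \right)} = \left(1 + O\right) 0 = 0$)
$62 y{\left(-6,21 \right)} = 62 \cdot 0 = 0$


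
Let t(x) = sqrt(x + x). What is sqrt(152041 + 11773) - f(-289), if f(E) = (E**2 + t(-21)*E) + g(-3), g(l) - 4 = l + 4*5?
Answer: -83542 + sqrt(163814) + 289*I*sqrt(42) ≈ -83137.0 + 1872.9*I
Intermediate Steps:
t(x) = sqrt(2)*sqrt(x) (t(x) = sqrt(2*x) = sqrt(2)*sqrt(x))
g(l) = 24 + l (g(l) = 4 + (l + 4*5) = 4 + (l + 20) = 4 + (20 + l) = 24 + l)
f(E) = 21 + E**2 + I*E*sqrt(42) (f(E) = (E**2 + (sqrt(2)*sqrt(-21))*E) + (24 - 3) = (E**2 + (sqrt(2)*(I*sqrt(21)))*E) + 21 = (E**2 + (I*sqrt(42))*E) + 21 = (E**2 + I*E*sqrt(42)) + 21 = 21 + E**2 + I*E*sqrt(42))
sqrt(152041 + 11773) - f(-289) = sqrt(152041 + 11773) - (21 + (-289)**2 + I*(-289)*sqrt(42)) = sqrt(163814) - (21 + 83521 - 289*I*sqrt(42)) = sqrt(163814) - (83542 - 289*I*sqrt(42)) = sqrt(163814) + (-83542 + 289*I*sqrt(42)) = -83542 + sqrt(163814) + 289*I*sqrt(42)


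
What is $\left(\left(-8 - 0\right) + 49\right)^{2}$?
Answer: $1681$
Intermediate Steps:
$\left(\left(-8 - 0\right) + 49\right)^{2} = \left(\left(-8 + 0\right) + 49\right)^{2} = \left(-8 + 49\right)^{2} = 41^{2} = 1681$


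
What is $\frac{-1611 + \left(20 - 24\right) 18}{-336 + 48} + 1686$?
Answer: $\frac{54139}{32} \approx 1691.8$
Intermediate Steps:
$\frac{-1611 + \left(20 - 24\right) 18}{-336 + 48} + 1686 = \frac{-1611 - 72}{-288} + 1686 = \left(-1611 - 72\right) \left(- \frac{1}{288}\right) + 1686 = \left(-1683\right) \left(- \frac{1}{288}\right) + 1686 = \frac{187}{32} + 1686 = \frac{54139}{32}$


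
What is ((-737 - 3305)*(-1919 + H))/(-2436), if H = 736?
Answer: -341549/174 ≈ -1962.9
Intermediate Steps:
((-737 - 3305)*(-1919 + H))/(-2436) = ((-737 - 3305)*(-1919 + 736))/(-2436) = -4042*(-1183)*(-1/2436) = 4781686*(-1/2436) = -341549/174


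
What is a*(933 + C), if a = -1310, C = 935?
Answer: -2447080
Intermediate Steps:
a*(933 + C) = -1310*(933 + 935) = -1310*1868 = -2447080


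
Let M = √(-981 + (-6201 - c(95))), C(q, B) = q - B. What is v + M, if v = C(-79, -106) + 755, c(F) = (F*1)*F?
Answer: 782 + I*√16207 ≈ 782.0 + 127.31*I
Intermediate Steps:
c(F) = F² (c(F) = F*F = F²)
M = I*√16207 (M = √(-981 + (-6201 - 1*95²)) = √(-981 + (-6201 - 1*9025)) = √(-981 + (-6201 - 9025)) = √(-981 - 15226) = √(-16207) = I*√16207 ≈ 127.31*I)
v = 782 (v = (-79 - 1*(-106)) + 755 = (-79 + 106) + 755 = 27 + 755 = 782)
v + M = 782 + I*√16207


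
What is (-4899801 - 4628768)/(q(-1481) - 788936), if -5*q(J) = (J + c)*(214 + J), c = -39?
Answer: 9528569/1174104 ≈ 8.1156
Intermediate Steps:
q(J) = -(-39 + J)*(214 + J)/5 (q(J) = -(J - 39)*(214 + J)/5 = -(-39 + J)*(214 + J)/5)
(-4899801 - 4628768)/(q(-1481) - 788936) = (-4899801 - 4628768)/((8346/5 - 35*(-1481) - ⅕*(-1481)²) - 788936) = -9528569/((8346/5 + 51835 - ⅕*2193361) - 788936) = -9528569/((8346/5 + 51835 - 2193361/5) - 788936) = -9528569/(-385168 - 788936) = -9528569/(-1174104) = -9528569*(-1/1174104) = 9528569/1174104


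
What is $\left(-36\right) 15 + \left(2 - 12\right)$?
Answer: $-550$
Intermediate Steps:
$\left(-36\right) 15 + \left(2 - 12\right) = -540 + \left(2 - 12\right) = -540 - 10 = -550$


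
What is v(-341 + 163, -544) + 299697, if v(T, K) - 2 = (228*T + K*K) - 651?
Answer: 554400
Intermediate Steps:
v(T, K) = -649 + K**2 + 228*T (v(T, K) = 2 + ((228*T + K*K) - 651) = 2 + ((228*T + K**2) - 651) = 2 + ((K**2 + 228*T) - 651) = 2 + (-651 + K**2 + 228*T) = -649 + K**2 + 228*T)
v(-341 + 163, -544) + 299697 = (-649 + (-544)**2 + 228*(-341 + 163)) + 299697 = (-649 + 295936 + 228*(-178)) + 299697 = (-649 + 295936 - 40584) + 299697 = 254703 + 299697 = 554400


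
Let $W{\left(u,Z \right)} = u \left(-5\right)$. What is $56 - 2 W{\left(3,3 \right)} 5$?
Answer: $8400$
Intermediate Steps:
$W{\left(u,Z \right)} = - 5 u$
$56 - 2 W{\left(3,3 \right)} 5 = 56 - 2 \left(\left(-5\right) 3\right) 5 = 56 \left(-2\right) \left(-15\right) 5 = 56 \cdot 30 \cdot 5 = 56 \cdot 150 = 8400$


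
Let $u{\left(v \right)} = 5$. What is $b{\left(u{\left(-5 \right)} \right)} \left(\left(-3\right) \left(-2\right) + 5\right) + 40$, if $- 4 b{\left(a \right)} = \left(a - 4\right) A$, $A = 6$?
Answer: $\frac{47}{2} \approx 23.5$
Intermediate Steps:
$b{\left(a \right)} = 6 - \frac{3 a}{2}$ ($b{\left(a \right)} = - \frac{\left(a - 4\right) 6}{4} = - \frac{\left(-4 + a\right) 6}{4} = - \frac{-24 + 6 a}{4} = 6 - \frac{3 a}{2}$)
$b{\left(u{\left(-5 \right)} \right)} \left(\left(-3\right) \left(-2\right) + 5\right) + 40 = \left(6 - \frac{15}{2}\right) \left(\left(-3\right) \left(-2\right) + 5\right) + 40 = \left(6 - \frac{15}{2}\right) \left(6 + 5\right) + 40 = \left(- \frac{3}{2}\right) 11 + 40 = - \frac{33}{2} + 40 = \frac{47}{2}$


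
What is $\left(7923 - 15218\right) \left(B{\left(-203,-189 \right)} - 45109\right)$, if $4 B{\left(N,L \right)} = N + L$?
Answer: $329785065$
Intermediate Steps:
$B{\left(N,L \right)} = \frac{L}{4} + \frac{N}{4}$ ($B{\left(N,L \right)} = \frac{N + L}{4} = \frac{L + N}{4} = \frac{L}{4} + \frac{N}{4}$)
$\left(7923 - 15218\right) \left(B{\left(-203,-189 \right)} - 45109\right) = \left(7923 - 15218\right) \left(\left(\frac{1}{4} \left(-189\right) + \frac{1}{4} \left(-203\right)\right) - 45109\right) = - 7295 \left(\left(- \frac{189}{4} - \frac{203}{4}\right) - 45109\right) = - 7295 \left(-98 - 45109\right) = \left(-7295\right) \left(-45207\right) = 329785065$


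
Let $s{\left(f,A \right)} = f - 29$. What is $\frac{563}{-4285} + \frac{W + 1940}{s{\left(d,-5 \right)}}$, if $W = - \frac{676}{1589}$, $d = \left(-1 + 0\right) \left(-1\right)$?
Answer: $- \frac{3307837609}{47662055} \approx -69.402$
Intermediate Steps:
$d = 1$ ($d = \left(-1\right) \left(-1\right) = 1$)
$W = - \frac{676}{1589}$ ($W = \left(-676\right) \frac{1}{1589} = - \frac{676}{1589} \approx -0.42542$)
$s{\left(f,A \right)} = -29 + f$ ($s{\left(f,A \right)} = f - 29 = -29 + f$)
$\frac{563}{-4285} + \frac{W + 1940}{s{\left(d,-5 \right)}} = \frac{563}{-4285} + \frac{- \frac{676}{1589} + 1940}{-29 + 1} = 563 \left(- \frac{1}{4285}\right) + \frac{3081984}{1589 \left(-28\right)} = - \frac{563}{4285} + \frac{3081984}{1589} \left(- \frac{1}{28}\right) = - \frac{563}{4285} - \frac{770496}{11123} = - \frac{3307837609}{47662055}$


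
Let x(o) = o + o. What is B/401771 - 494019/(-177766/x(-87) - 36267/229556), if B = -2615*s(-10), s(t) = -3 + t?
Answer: -3963274481748932023/8196317521243349 ≈ -483.54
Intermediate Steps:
x(o) = 2*o
B = 33995 (B = -2615*(-3 - 10) = -2615*(-13) = 33995)
B/401771 - 494019/(-177766/x(-87) - 36267/229556) = 33995/401771 - 494019/(-177766/(2*(-87)) - 36267/229556) = 33995*(1/401771) - 494019/(-177766/(-174) - 36267*1/229556) = 33995/401771 - 494019/(-177766*(-1/174) - 36267/229556) = 33995/401771 - 494019/(88883/87 - 36267/229556) = 33995/401771 - 494019/20400470719/19971372 = 33995/401771 - 494019*19971372/20400470719 = 33995/401771 - 9866237224068/20400470719 = -3963274481748932023/8196317521243349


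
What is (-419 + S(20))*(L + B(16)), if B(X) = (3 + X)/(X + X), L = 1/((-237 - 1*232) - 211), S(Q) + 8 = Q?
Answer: -655677/2720 ≈ -241.06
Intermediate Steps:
S(Q) = -8 + Q
L = -1/680 (L = 1/((-237 - 232) - 211) = 1/(-469 - 211) = 1/(-680) = -1/680 ≈ -0.0014706)
B(X) = (3 + X)/(2*X) (B(X) = (3 + X)/((2*X)) = (3 + X)*(1/(2*X)) = (3 + X)/(2*X))
(-419 + S(20))*(L + B(16)) = (-419 + (-8 + 20))*(-1/680 + (1/2)*(3 + 16)/16) = (-419 + 12)*(-1/680 + (1/2)*(1/16)*19) = -407*(-1/680 + 19/32) = -407*1611/2720 = -655677/2720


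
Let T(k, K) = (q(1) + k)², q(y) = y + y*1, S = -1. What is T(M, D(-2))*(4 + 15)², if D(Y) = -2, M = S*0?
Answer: 1444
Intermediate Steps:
M = 0 (M = -1*0 = 0)
q(y) = 2*y (q(y) = y + y = 2*y)
T(k, K) = (2 + k)² (T(k, K) = (2*1 + k)² = (2 + k)²)
T(M, D(-2))*(4 + 15)² = (2 + 0)²*(4 + 15)² = 2²*19² = 4*361 = 1444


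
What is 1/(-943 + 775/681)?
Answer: -681/641408 ≈ -0.0010617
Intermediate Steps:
1/(-943 + 775/681) = 1/(-641408/681) = -681/641408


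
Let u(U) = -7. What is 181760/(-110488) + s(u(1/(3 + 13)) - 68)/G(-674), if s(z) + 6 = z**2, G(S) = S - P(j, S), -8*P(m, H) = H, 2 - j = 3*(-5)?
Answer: -126441932/13962921 ≈ -9.0555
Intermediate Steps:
j = 17 (j = 2 - 3*(-5) = 2 - 1*(-15) = 2 + 15 = 17)
P(m, H) = -H/8
G(S) = 9*S/8 (G(S) = S - (-1)*S/8 = S + S/8 = 9*S/8)
s(z) = -6 + z**2
181760/(-110488) + s(u(1/(3 + 13)) - 68)/G(-674) = 181760/(-110488) + (-6 + (-7 - 68)**2)/(((9/8)*(-674))) = 181760*(-1/110488) + (-6 + (-75)**2)/(-3033/4) = -22720/13811 + (-6 + 5625)*(-4/3033) = -22720/13811 + 5619*(-4/3033) = -22720/13811 - 7492/1011 = -126441932/13962921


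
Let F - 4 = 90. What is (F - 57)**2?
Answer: 1369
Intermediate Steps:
F = 94 (F = 4 + 90 = 94)
(F - 57)**2 = (94 - 57)**2 = 37**2 = 1369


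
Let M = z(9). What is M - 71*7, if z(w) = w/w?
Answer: -496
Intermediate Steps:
z(w) = 1
M = 1
M - 71*7 = 1 - 71*7 = 1 - 497 = -496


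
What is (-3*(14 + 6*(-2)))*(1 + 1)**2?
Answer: -24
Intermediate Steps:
(-3*(14 + 6*(-2)))*(1 + 1)**2 = -3*(14 - 12)*2**2 = -3*2*4 = -6*4 = -24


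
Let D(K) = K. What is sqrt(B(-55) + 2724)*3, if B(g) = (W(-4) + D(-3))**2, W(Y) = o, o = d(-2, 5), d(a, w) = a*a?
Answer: 15*sqrt(109) ≈ 156.60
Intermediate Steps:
d(a, w) = a**2
o = 4 (o = (-2)**2 = 4)
W(Y) = 4
B(g) = 1 (B(g) = (4 - 3)**2 = 1**2 = 1)
sqrt(B(-55) + 2724)*3 = sqrt(1 + 2724)*3 = sqrt(2725)*3 = (5*sqrt(109))*3 = 15*sqrt(109)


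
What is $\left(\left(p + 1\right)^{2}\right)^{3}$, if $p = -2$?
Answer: $1$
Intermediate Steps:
$\left(\left(p + 1\right)^{2}\right)^{3} = \left(\left(-2 + 1\right)^{2}\right)^{3} = \left(\left(-1\right)^{2}\right)^{3} = 1^{3} = 1$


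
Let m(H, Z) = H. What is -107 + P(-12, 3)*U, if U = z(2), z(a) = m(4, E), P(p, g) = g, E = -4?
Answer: -95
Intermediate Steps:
z(a) = 4
U = 4
-107 + P(-12, 3)*U = -107 + 3*4 = -107 + 12 = -95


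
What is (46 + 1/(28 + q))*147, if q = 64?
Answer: 622251/92 ≈ 6763.6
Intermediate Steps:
(46 + 1/(28 + q))*147 = (46 + 1/(28 + 64))*147 = (46 + 1/92)*147 = (4233/92)*147 = 622251/92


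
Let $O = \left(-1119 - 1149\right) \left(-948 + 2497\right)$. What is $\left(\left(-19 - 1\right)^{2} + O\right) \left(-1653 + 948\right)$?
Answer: $2476476060$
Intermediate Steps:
$O = -3513132$ ($O = \left(-2268\right) 1549 = -3513132$)
$\left(\left(-19 - 1\right)^{2} + O\right) \left(-1653 + 948\right) = \left(\left(-19 - 1\right)^{2} - 3513132\right) \left(-1653 + 948\right) = \left(\left(-20\right)^{2} - 3513132\right) \left(-705\right) = \left(400 - 3513132\right) \left(-705\right) = \left(-3512732\right) \left(-705\right) = 2476476060$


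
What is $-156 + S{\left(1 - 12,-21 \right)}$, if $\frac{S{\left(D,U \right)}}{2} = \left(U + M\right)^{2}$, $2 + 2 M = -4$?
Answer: $996$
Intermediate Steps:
$M = -3$ ($M = -1 + \frac{1}{2} \left(-4\right) = -1 - 2 = -3$)
$S{\left(D,U \right)} = 2 \left(-3 + U\right)^{2}$ ($S{\left(D,U \right)} = 2 \left(U - 3\right)^{2} = 2 \left(-3 + U\right)^{2}$)
$-156 + S{\left(1 - 12,-21 \right)} = -156 + 2 \left(-3 - 21\right)^{2} = -156 + 2 \left(-24\right)^{2} = -156 + 2 \cdot 576 = -156 + 1152 = 996$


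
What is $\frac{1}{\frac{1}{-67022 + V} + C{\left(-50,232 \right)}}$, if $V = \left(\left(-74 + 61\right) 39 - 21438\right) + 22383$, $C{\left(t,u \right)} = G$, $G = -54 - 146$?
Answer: $- \frac{66584}{13316801} \approx -0.005$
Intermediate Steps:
$G = -200$ ($G = -54 - 146 = -200$)
$C{\left(t,u \right)} = -200$
$V = 438$ ($V = \left(\left(-13\right) 39 - 21438\right) + 22383 = \left(-507 - 21438\right) + 22383 = -21945 + 22383 = 438$)
$\frac{1}{\frac{1}{-67022 + V} + C{\left(-50,232 \right)}} = \frac{1}{\frac{1}{-67022 + 438} - 200} = \frac{1}{\frac{1}{-66584} - 200} = \frac{1}{- \frac{1}{66584} - 200} = \frac{1}{- \frac{13316801}{66584}} = - \frac{66584}{13316801}$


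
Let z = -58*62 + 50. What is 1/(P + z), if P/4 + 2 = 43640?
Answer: 1/171006 ≈ 5.8477e-6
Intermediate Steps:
z = -3546 (z = -3596 + 50 = -3546)
P = 174552 (P = -8 + 4*43640 = -8 + 174560 = 174552)
1/(P + z) = 1/(174552 - 3546) = 1/171006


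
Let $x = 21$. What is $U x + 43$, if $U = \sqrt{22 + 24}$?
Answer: $43 + 21 \sqrt{46} \approx 185.43$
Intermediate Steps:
$U = \sqrt{46} \approx 6.7823$
$U x + 43 = \sqrt{46} \cdot 21 + 43 = 21 \sqrt{46} + 43 = 43 + 21 \sqrt{46}$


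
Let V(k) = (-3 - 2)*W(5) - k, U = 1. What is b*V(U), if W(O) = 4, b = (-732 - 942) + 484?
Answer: 24990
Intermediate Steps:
b = -1190 (b = -1674 + 484 = -1190)
V(k) = -20 - k (V(k) = (-3 - 2)*4 - k = -5*4 - k = -20 - k)
b*V(U) = -1190*(-20 - 1*1) = -1190*(-20 - 1) = -1190*(-21) = 24990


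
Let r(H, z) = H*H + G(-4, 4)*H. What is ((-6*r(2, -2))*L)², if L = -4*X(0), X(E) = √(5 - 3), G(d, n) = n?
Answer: 165888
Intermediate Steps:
X(E) = √2
L = -4*√2 ≈ -5.6569
r(H, z) = H² + 4*H (r(H, z) = H*H + 4*H = H² + 4*H)
((-6*r(2, -2))*L)² = ((-12*(4 + 2))*(-4*√2))² = ((-12*6)*(-4*√2))² = ((-6*12)*(-4*√2))² = (-(-288)*√2)² = (288*√2)² = 165888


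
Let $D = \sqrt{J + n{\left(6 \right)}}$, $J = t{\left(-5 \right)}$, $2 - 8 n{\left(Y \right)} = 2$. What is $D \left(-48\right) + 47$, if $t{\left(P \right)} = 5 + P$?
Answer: $47$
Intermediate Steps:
$n{\left(Y \right)} = 0$ ($n{\left(Y \right)} = \frac{1}{4} - \frac{1}{4} = 0$)
$J = 0$ ($J = 5 - 5 = 0$)
$D = 0$ ($D = \sqrt{0 + 0} = \sqrt{0} = 0$)
$D \left(-48\right) + 47 = 0 \left(-48\right) + 47 = 0 + 47 = 47$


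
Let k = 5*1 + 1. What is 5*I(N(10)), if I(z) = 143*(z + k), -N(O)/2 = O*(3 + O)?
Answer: -181610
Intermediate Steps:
N(O) = -2*O*(3 + O)
k = 6 (k = 5 + 1 = 6)
I(z) = 858 + 143*z (I(z) = 143*(z + 6) = 143*(6 + z) = 858 + 143*z)
5*I(N(10)) = 5*(858 + 143*(-2*10*(3 + 10))) = 5*(858 + 143*(-2*10*13)) = 5*(858 + 143*(-260)) = 5*(858 - 37180) = 5*(-36322) = -181610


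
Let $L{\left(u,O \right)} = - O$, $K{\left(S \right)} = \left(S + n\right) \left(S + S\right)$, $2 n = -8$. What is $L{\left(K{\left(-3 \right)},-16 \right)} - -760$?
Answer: $776$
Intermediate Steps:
$n = -4$ ($n = \frac{1}{2} \left(-8\right) = -4$)
$K{\left(S \right)} = 2 S \left(-4 + S\right)$ ($K{\left(S \right)} = \left(S - 4\right) \left(S + S\right) = \left(-4 + S\right) 2 S = 2 S \left(-4 + S\right)$)
$L{\left(K{\left(-3 \right)},-16 \right)} - -760 = \left(-1\right) \left(-16\right) - -760 = 16 + 760 = 776$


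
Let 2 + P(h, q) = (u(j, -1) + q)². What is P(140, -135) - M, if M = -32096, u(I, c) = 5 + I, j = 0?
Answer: 48994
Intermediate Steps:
P(h, q) = -2 + (5 + q)² (P(h, q) = -2 + ((5 + 0) + q)² = -2 + (5 + q)²)
P(140, -135) - M = (-2 + (5 - 135)²) - 1*(-32096) = (-2 + (-130)²) + 32096 = (-2 + 16900) + 32096 = 16898 + 32096 = 48994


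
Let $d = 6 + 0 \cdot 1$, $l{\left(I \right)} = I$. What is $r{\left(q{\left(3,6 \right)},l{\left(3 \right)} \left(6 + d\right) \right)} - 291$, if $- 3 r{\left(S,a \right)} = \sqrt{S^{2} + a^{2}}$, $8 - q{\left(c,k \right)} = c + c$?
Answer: $-291 - \frac{10 \sqrt{13}}{3} \approx -303.02$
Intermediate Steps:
$q{\left(c,k \right)} = 8 - 2 c$ ($q{\left(c,k \right)} = 8 - \left(c + c\right) = 8 - 2 c$)
$d = 6$ ($d = 6 + 0 = 6$)
$r{\left(S,a \right)} = - \frac{\sqrt{S^{2} + a^{2}}}{3}$
$r{\left(q{\left(3,6 \right)},l{\left(3 \right)} \left(6 + d\right) \right)} - 291 = - \frac{\sqrt{\left(8 - 6\right)^{2} + \left(3 \left(6 + 6\right)\right)^{2}}}{3} - 291 = - \frac{\sqrt{\left(8 - 6\right)^{2} + \left(3 \cdot 12\right)^{2}}}{3} - 291 = - \frac{\sqrt{2^{2} + 36^{2}}}{3} - 291 = - \frac{\sqrt{4 + 1296}}{3} - 291 = - \frac{\sqrt{1300}}{3} - 291 = - \frac{10 \sqrt{13}}{3} - 291 = -291 - \frac{10 \sqrt{13}}{3}$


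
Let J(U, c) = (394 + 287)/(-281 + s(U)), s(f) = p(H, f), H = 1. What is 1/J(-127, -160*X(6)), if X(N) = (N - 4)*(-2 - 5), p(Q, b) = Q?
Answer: -280/681 ≈ -0.41116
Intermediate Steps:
X(N) = 28 - 7*N (X(N) = (-4 + N)*(-7) = 28 - 7*N)
s(f) = 1
J(U, c) = -681/280 (J(U, c) = (394 + 287)/(-281 + 1) = 681/(-280) = 681*(-1/280) = -681/280)
1/J(-127, -160*X(6)) = 1/(-681/280) = -280/681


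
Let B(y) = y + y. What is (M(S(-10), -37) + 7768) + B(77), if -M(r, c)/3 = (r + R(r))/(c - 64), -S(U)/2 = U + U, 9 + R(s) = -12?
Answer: 800179/101 ≈ 7922.6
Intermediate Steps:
R(s) = -21 (R(s) = -9 - 12 = -21)
S(U) = -4*U (S(U) = -2*(U + U) = -4*U)
M(r, c) = -3*(-21 + r)/(-64 + c) (M(r, c) = -3*(r - 21)/(c - 64) = -3*(-21 + r)/(-64 + c))
B(y) = 2*y
(M(S(-10), -37) + 7768) + B(77) = (3*(21 - (-4)*(-10))/(-64 - 37) + 7768) + 2*77 = (3*(21 - 1*40)/(-101) + 7768) + 154 = (3*(-1/101)*(21 - 40) + 7768) + 154 = (3*(-1/101)*(-19) + 7768) + 154 = (57/101 + 7768) + 154 = 784625/101 + 154 = 800179/101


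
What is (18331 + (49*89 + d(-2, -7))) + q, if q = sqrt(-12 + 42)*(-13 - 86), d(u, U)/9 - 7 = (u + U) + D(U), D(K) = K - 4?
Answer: 22575 - 99*sqrt(30) ≈ 22033.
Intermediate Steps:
D(K) = -4 + K
d(u, U) = 27 + 9*u + 18*U (d(u, U) = 63 + 9*((u + U) + (-4 + U)) = 63 + 9*((U + u) + (-4 + U)) = 63 + 9*(-4 + u + 2*U) = 63 + (-36 + 9*u + 18*U) = 27 + 9*u + 18*U)
q = -99*sqrt(30) (q = sqrt(30)*(-99) = -99*sqrt(30) ≈ -542.25)
(18331 + (49*89 + d(-2, -7))) + q = (18331 + (49*89 + (27 + 9*(-2) + 18*(-7)))) - 99*sqrt(30) = (18331 + (4361 + (27 - 18 - 126))) - 99*sqrt(30) = (18331 + (4361 - 117)) - 99*sqrt(30) = (18331 + 4244) - 99*sqrt(30) = 22575 - 99*sqrt(30)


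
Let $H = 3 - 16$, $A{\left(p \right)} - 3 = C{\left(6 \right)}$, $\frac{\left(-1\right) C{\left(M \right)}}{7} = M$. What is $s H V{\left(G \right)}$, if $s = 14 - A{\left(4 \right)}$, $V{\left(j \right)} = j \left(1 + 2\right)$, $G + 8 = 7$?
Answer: $2067$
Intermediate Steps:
$G = -1$ ($G = -8 + 7 = -1$)
$C{\left(M \right)} = - 7 M$
$A{\left(p \right)} = -39$ ($A{\left(p \right)} = 3 - 42 = -39$)
$H = -13$
$V{\left(j \right)} = 3 j$ ($V{\left(j \right)} = j 3 = 3 j$)
$s = 53$ ($s = 14 - -39 = 14 + 39 = 53$)
$s H V{\left(G \right)} = 53 \left(-13\right) 3 \left(-1\right) = \left(-689\right) \left(-3\right) = 2067$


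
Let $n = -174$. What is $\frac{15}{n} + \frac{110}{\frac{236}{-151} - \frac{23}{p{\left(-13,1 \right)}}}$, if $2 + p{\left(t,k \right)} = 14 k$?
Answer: $- \frac{2318417}{73138} \approx -31.699$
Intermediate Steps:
$p{\left(t,k \right)} = -2 + 14 k$
$\frac{15}{n} + \frac{110}{\frac{236}{-151} - \frac{23}{p{\left(-13,1 \right)}}} = \frac{15}{-174} + \frac{110}{\frac{236}{-151} - \frac{23}{-2 + 14 \cdot 1}} = 15 \left(- \frac{1}{174}\right) + \frac{110}{236 \left(- \frac{1}{151}\right) - \frac{23}{-2 + 14}} = - \frac{5}{58} + \frac{110}{- \frac{236}{151} - \frac{23}{12}} = - \frac{5}{58} + \frac{110}{- \frac{6305}{1812}} = - \frac{5}{58} + 110 \left(- \frac{1812}{6305}\right) = - \frac{5}{58} - \frac{39864}{1261} = - \frac{2318417}{73138}$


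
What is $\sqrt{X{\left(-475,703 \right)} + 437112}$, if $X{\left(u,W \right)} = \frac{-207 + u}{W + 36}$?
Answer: $\frac{\sqrt{238715538554}}{739} \approx 661.14$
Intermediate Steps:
$X{\left(u,W \right)} = \frac{-207 + u}{36 + W}$
$\sqrt{X{\left(-475,703 \right)} + 437112} = \sqrt{\frac{-207 - 475}{36 + 703} + 437112} = \sqrt{\frac{1}{739} \left(-682\right) + 437112} = \sqrt{- \frac{682}{739} + 437112} = \sqrt{\frac{323025086}{739}} = \frac{\sqrt{238715538554}}{739}$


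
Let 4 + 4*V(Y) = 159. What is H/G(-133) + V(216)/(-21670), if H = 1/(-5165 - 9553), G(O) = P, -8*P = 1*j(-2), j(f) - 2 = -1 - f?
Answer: -5083/3163032 ≈ -0.0016070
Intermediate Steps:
j(f) = 1 - f (j(f) = 2 + (-1 - f) = 1 - f)
V(Y) = 155/4 (V(Y) = -1 + (1/4)*159 = -1 + 159/4 = 155/4)
P = -3/8 (P = -(1 - 1*(-2))/8 = -(1 + 2)/8 = -3/8 ≈ -0.37500)
G(O) = -3/8
H = -1/14718 (H = 1/(-14718) = -1/14718 ≈ -6.7944e-5)
H/G(-133) + V(216)/(-21670) = -1/(14718*(-3/8)) + (155/4)/(-21670) = -1/14718*(-8/3) + (155/4)*(-1/21670) = 4/22077 - 31/17336 = -5083/3163032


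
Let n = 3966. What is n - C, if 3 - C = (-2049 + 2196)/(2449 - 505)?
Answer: 2568073/648 ≈ 3963.1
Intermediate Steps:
C = 1895/648 (C = 3 - (-2049 + 2196)/(2449 - 505) = 3 - 147/1944 = 3 - 1*49/648 = 3 - 49/648 = 1895/648 ≈ 2.9244)
n - C = 3966 - 1*1895/648 = 3966 - 1895/648 = 2568073/648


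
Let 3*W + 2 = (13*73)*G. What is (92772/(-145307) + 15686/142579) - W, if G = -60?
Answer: 1179675952609168/62153180259 ≈ 18980.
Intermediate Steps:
W = -56942/3 (W = -⅔ + ((13*73)*(-60))/3 = -⅔ + (949*(-60))/3 = -⅔ + (⅓)*(-56940) = -⅔ - 18980 = -56942/3 ≈ -18981.)
(92772/(-145307) + 15686/142579) - W = (92772/(-145307) + 15686/142579) - 1*(-56942/3) = (92772*(-1/145307) + 15686*(1/142579)) + 56942/3 = (-92772/145307 + 15686/142579) + 56942/3 = -10948053386/20717726753 + 56942/3 = 1179675952609168/62153180259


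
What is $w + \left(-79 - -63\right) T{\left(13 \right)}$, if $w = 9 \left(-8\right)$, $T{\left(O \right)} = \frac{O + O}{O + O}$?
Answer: $-88$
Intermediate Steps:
$T{\left(O \right)} = 1$ ($T{\left(O \right)} = \frac{2 O}{2 O} = 2 O \frac{1}{2 O} = 1$)
$w = -72$
$w + \left(-79 - -63\right) T{\left(13 \right)} = -72 + \left(-79 - -63\right) 1 = -72 + \left(-79 + 63\right) 1 = -72 - 16 = -88$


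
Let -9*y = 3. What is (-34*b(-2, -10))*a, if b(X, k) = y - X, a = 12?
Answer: -680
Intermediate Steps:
y = -1/3 (y = -1/9*3 = -1/3 ≈ -0.33333)
b(X, k) = -1/3 - X
(-34*b(-2, -10))*a = -34*(-1/3 - 1*(-2))*12 = -34*(-1/3 + 2)*12 = -34*5/3*12 = -170/3*12 = -680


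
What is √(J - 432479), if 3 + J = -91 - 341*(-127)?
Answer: 107*I*√34 ≈ 623.91*I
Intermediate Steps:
J = 43213 (J = -3 + (-91 - 341*(-127)) = -3 + (-91 + 43307) = -3 + 43216 = 43213)
√(J - 432479) = √(43213 - 432479) = √(-389266) = 107*I*√34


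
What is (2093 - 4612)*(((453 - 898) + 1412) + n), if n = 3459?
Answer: -11149094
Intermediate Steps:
(2093 - 4612)*(((453 - 898) + 1412) + n) = (2093 - 4612)*(((453 - 898) + 1412) + 3459) = -2519*((-445 + 1412) + 3459) = -2519*(967 + 3459) = -2519*4426 = -11149094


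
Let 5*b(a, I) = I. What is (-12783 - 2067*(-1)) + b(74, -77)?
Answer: -53657/5 ≈ -10731.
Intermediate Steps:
b(a, I) = I/5
(-12783 - 2067*(-1)) + b(74, -77) = (-12783 - 2067*(-1)) + (1/5)*(-77) = (-12783 + 2067) - 77/5 = -10716 - 77/5 = -53657/5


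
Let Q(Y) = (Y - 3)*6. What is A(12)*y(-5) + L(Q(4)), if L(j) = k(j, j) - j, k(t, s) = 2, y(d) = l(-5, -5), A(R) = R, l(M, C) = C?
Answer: -64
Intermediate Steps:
y(d) = -5
Q(Y) = -18 + 6*Y (Q(Y) = (-3 + Y)*6 = -18 + 6*Y)
L(j) = 2 - j
A(12)*y(-5) + L(Q(4)) = 12*(-5) + (2 - (-18 + 6*4)) = -60 + (2 - (-18 + 24)) = -60 + (2 - 1*6) = -60 + (2 - 6) = -60 - 4 = -64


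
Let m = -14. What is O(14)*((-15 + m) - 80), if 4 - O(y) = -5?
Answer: -981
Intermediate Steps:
O(y) = 9 (O(y) = 4 - 1*(-5) = 4 + 5 = 9)
O(14)*((-15 + m) - 80) = 9*((-15 - 14) - 80) = 9*(-29 - 80) = 9*(-109) = -981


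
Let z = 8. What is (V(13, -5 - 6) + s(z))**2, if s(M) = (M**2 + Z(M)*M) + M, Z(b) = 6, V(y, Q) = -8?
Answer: 12544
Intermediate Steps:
s(M) = M**2 + 7*M (s(M) = (M**2 + 6*M) + M = M**2 + 7*M)
(V(13, -5 - 6) + s(z))**2 = (-8 + 8*(7 + 8))**2 = (-8 + 8*15)**2 = (-8 + 120)**2 = 112**2 = 12544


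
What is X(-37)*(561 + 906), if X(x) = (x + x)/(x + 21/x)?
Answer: 2008323/695 ≈ 2889.7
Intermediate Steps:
X(x) = 2*x/(x + 21/x) (X(x) = (2*x)/(x + 21/x) = 2*x/(x + 21/x))
X(-37)*(561 + 906) = (2*(-37)²/(21 + (-37)²))*(561 + 906) = (2*1369/(21 + 1369))*1467 = (2*1369/1390)*1467 = (2*1369*(1/1390))*1467 = (1369/695)*1467 = 2008323/695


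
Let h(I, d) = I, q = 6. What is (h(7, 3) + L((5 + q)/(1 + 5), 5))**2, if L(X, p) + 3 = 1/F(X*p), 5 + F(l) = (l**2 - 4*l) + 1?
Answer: 39438400/2436721 ≈ 16.185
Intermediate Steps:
F(l) = -4 + l**2 - 4*l (F(l) = -5 + ((l**2 - 4*l) + 1) = -5 + (1 + l**2 - 4*l) = -4 + l**2 - 4*l)
L(X, p) = -3 + 1/(-4 + X**2*p**2 - 4*X*p) (L(X, p) = -3 + 1/(-4 + (X*p)**2 - 4*X*p) = -3 + 1/(-4 + X**2*p**2 - 4*X*p))
(h(7, 3) + L((5 + q)/(1 + 5), 5))**2 = (7 + (-13 - 12*(5 + 6)/(1 + 5)*5 + 3*((5 + 6)/(1 + 5))**2*5**2)/(4 - 1*((5 + 6)/(1 + 5))**2*5**2 + 4*((5 + 6)/(1 + 5))*5))**2 = (7 + (-13 - 12*11/6*5 + 3*(11/6)**2*25)/(4 - 1*(11/6)**2*25 + 4*(11/6)*5))**2 = (7 + (-13 - 110 + 3*(121/36)*25)/(4 - 1*121/36*25 + 110/3))**2 = (7 + (-13 - 110 + 3025/12)/(4 - 3025/36 + 110/3))**2 = (7 + (1549/12)/(-1561/36))**2 = (7 - 36/1561*1549/12)**2 = (7 - 4647/1561)**2 = (6280/1561)**2 = 39438400/2436721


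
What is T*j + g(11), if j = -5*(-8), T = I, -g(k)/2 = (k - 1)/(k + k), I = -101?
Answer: -44450/11 ≈ -4040.9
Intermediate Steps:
g(k) = -(-1 + k)/k (g(k) = -2*(k - 1)/(k + k) = -2*(-1 + k)/(2*k) = -2*(-1 + k)*1/(2*k) = -(-1 + k)/k)
T = -101
j = 40
T*j + g(11) = -101*40 + (1 - 1*11)/11 = -4040 + (1 - 11)/11 = -4040 + (1/11)*(-10) = -4040 - 10/11 = -44450/11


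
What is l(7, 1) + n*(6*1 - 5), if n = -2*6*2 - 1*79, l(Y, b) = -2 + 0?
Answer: -105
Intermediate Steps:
l(Y, b) = -2
n = -103 (n = -12*2 - 79 = -24 - 79 = -103)
l(7, 1) + n*(6*1 - 5) = -2 - 103*(6*1 - 5) = -2 - 103*(6 - 5) = -2 - 103*1 = -2 - 103 = -105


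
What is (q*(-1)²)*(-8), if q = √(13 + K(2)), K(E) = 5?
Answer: -24*√2 ≈ -33.941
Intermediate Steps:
q = 3*√2 (q = √(13 + 5) = √18 = 3*√2 ≈ 4.2426)
(q*(-1)²)*(-8) = ((3*√2)*(-1)²)*(-8) = ((3*√2)*1)*(-8) = (3*√2)*(-8) = -24*√2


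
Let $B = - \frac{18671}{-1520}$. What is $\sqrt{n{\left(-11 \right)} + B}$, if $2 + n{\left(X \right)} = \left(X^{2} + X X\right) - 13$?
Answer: $\frac{\sqrt{34552545}}{380} \approx 15.469$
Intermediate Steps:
$n{\left(X \right)} = -15 + 2 X^{2}$ ($n{\left(X \right)} = -2 - \left(13 - X^{2} - X X\right) = -2 + \left(\left(X^{2} + X^{2}\right) - 13\right) = -2 + \left(2 X^{2} - 13\right) = -2 + \left(-13 + 2 X^{2}\right) = -15 + 2 X^{2}$)
$B = \frac{18671}{1520}$ ($B = \left(-18671\right) \left(- \frac{1}{1520}\right) = \frac{18671}{1520} \approx 12.284$)
$\sqrt{n{\left(-11 \right)} + B} = \sqrt{\left(-15 + 2 \left(-11\right)^{2}\right) + \frac{18671}{1520}} = \sqrt{\left(-15 + 2 \cdot 121\right) + \frac{18671}{1520}} = \sqrt{\left(-15 + 242\right) + \frac{18671}{1520}} = \sqrt{227 + \frac{18671}{1520}} = \sqrt{\frac{363711}{1520}} = \frac{\sqrt{34552545}}{380}$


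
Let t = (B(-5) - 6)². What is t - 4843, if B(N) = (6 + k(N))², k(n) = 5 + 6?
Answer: 75246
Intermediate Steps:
k(n) = 11
B(N) = 289 (B(N) = (6 + 11)² = 17² = 289)
t = 80089 (t = (289 - 6)² = 283² = 80089)
t - 4843 = 80089 - 4843 = 75246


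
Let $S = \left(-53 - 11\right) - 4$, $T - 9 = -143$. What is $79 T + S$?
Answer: $-10654$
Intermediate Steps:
$T = -134$ ($T = 9 - 143 = -134$)
$S = -68$ ($S = -64 - 4 = -68$)
$79 T + S = 79 \left(-134\right) - 68 = -10586 - 68 = -10654$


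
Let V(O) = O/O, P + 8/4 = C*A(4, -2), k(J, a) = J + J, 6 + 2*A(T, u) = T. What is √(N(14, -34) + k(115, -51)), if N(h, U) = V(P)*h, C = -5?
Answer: 2*√61 ≈ 15.620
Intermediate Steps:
A(T, u) = -3 + T/2
k(J, a) = 2*J
P = 3 (P = -2 - 5*(-3 + (½)*4) = -2 - 5*(-3 + 2) = -2 - 5*(-1) = -2 + 5 = 3)
V(O) = 1
N(h, U) = h (N(h, U) = 1*h = h)
√(N(14, -34) + k(115, -51)) = √(14 + 2*115) = √(14 + 230) = √244 = 2*√61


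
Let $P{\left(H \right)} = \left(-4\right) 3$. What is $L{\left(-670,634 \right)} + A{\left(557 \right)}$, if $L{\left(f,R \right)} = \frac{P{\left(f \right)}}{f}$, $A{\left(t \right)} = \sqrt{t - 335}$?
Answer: $\frac{6}{335} + \sqrt{222} \approx 14.918$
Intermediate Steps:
$P{\left(H \right)} = -12$
$A{\left(t \right)} = \sqrt{-335 + t}$
$L{\left(f,R \right)} = - \frac{12}{f}$
$L{\left(-670,634 \right)} + A{\left(557 \right)} = - \frac{12}{-670} + \sqrt{-335 + 557} = \left(-12\right) \left(- \frac{1}{670}\right) + \sqrt{222} = \frac{6}{335} + \sqrt{222}$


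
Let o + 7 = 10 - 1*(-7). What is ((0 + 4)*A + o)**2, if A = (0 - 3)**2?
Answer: 2116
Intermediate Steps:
o = 10 (o = -7 + (10 - 1*(-7)) = -7 + (10 + 7) = -7 + 17 = 10)
A = 9 (A = (-3)**2 = 9)
((0 + 4)*A + o)**2 = ((0 + 4)*9 + 10)**2 = (4*9 + 10)**2 = (36 + 10)**2 = 46**2 = 2116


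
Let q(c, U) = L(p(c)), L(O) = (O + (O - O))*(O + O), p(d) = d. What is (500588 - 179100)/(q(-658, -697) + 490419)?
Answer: 321488/1356347 ≈ 0.23702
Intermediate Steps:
L(O) = 2*O² (L(O) = (O + 0)*(2*O) = O*(2*O) = 2*O²)
q(c, U) = 2*c²
(500588 - 179100)/(q(-658, -697) + 490419) = (500588 - 179100)/(2*(-658)² + 490419) = 321488/(2*432964 + 490419) = 321488/(865928 + 490419) = 321488/1356347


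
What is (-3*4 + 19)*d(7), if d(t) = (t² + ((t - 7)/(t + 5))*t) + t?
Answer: 392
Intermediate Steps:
d(t) = t + t² + t*(-7 + t)/(5 + t) (d(t) = (t² + ((-7 + t)/(5 + t))*t) + t = (t² + t*(-7 + t)/(5 + t)) + t = t + t² + t*(-7 + t)/(5 + t))
(-3*4 + 19)*d(7) = (-3*4 + 19)*(7*(-2 + 7² + 7*7)/(5 + 7)) = (-12 + 19)*(7*(-2 + 49 + 49)/12) = 7*(7*(1/12)*96) = 7*56 = 392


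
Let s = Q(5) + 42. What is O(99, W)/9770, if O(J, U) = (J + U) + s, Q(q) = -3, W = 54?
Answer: 96/4885 ≈ 0.019652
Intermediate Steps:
s = 39 (s = -3 + 42 = 39)
O(J, U) = 39 + J + U (O(J, U) = (J + U) + 39 = 39 + J + U)
O(99, W)/9770 = (39 + 99 + 54)/9770 = 192*(1/9770) = 96/4885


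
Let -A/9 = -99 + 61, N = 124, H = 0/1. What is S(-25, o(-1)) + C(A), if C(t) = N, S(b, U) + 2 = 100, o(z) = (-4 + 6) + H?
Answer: 222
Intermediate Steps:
H = 0 (H = 0*1 = 0)
o(z) = 2 (o(z) = (-4 + 6) + 0 = 2 + 0 = 2)
A = 342 (A = -9*(-99 + 61) = -9*(-38) = 342)
S(b, U) = 98 (S(b, U) = -2 + 100 = 98)
C(t) = 124
S(-25, o(-1)) + C(A) = 98 + 124 = 222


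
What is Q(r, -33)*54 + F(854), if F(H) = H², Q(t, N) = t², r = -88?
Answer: 1147492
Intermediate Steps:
Q(r, -33)*54 + F(854) = (-88)²*54 + 854² = 7744*54 + 729316 = 418176 + 729316 = 1147492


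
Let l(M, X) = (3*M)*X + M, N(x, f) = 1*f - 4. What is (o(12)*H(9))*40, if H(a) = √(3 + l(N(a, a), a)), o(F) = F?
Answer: 480*√143 ≈ 5740.0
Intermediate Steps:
N(x, f) = -4 + f (N(x, f) = f - 4 = -4 + f)
l(M, X) = M + 3*M*X (l(M, X) = 3*M*X + M = M + 3*M*X)
H(a) = √(3 + (1 + 3*a)*(-4 + a)) (H(a) = √(3 + (-4 + a)*(1 + 3*a)) = √(3 + (1 + 3*a)*(-4 + a)))
(o(12)*H(9))*40 = (12*√(3 + (1 + 3*9)*(-4 + 9)))*40 = (12*√(3 + (1 + 27)*5))*40 = (12*√(3 + 28*5))*40 = (12*√(3 + 140))*40 = (12*√143)*40 = 480*√143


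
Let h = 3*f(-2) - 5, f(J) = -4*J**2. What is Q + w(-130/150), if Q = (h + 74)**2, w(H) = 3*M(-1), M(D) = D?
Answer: 438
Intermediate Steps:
h = -53 (h = 3*(-4*(-2)**2) - 5 = 3*(-4*4) - 5 = 3*(-16) - 5 = -48 - 5 = -53)
w(H) = -3 (w(H) = 3*(-1) = -3)
Q = 441 (Q = (-53 + 74)**2 = 21**2 = 441)
Q + w(-130/150) = 441 - 3 = 438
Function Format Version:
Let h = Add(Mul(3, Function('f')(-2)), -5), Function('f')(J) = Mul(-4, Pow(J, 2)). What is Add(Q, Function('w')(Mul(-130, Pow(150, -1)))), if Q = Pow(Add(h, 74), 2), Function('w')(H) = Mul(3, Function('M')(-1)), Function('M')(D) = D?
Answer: 438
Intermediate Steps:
h = -53 (h = Add(Mul(3, Mul(-4, Pow(-2, 2))), -5) = Add(Mul(3, Mul(-4, 4)), -5) = Add(Mul(3, -16), -5) = Add(-48, -5) = -53)
Function('w')(H) = -3 (Function('w')(H) = Mul(3, -1) = -3)
Q = 441 (Q = Pow(Add(-53, 74), 2) = Pow(21, 2) = 441)
Add(Q, Function('w')(Mul(-130, Pow(150, -1)))) = Add(441, -3) = 438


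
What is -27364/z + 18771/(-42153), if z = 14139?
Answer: -472959287/198667089 ≈ -2.3807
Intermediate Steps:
-27364/z + 18771/(-42153) = -27364/14139 + 18771/(-42153) = -27364*1/14139 + 18771*(-1/42153) = -27364/14139 - 6257/14051 = -472959287/198667089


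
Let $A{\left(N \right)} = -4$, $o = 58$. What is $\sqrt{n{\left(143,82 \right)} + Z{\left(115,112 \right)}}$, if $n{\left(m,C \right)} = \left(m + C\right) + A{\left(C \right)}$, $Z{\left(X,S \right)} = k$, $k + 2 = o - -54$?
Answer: $\sqrt{331} \approx 18.193$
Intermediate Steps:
$k = 110$ ($k = -2 + \left(58 - -54\right) = -2 + \left(58 + 54\right) = -2 + 112 = 110$)
$Z{\left(X,S \right)} = 110$
$n{\left(m,C \right)} = -4 + C + m$ ($n{\left(m,C \right)} = \left(m + C\right) - 4 = \left(C + m\right) - 4 = -4 + C + m$)
$\sqrt{n{\left(143,82 \right)} + Z{\left(115,112 \right)}} = \sqrt{\left(-4 + 82 + 143\right) + 110} = \sqrt{221 + 110} = \sqrt{331}$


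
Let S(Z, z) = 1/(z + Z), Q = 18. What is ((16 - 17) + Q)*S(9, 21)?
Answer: 17/30 ≈ 0.56667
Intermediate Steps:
S(Z, z) = 1/(Z + z)
((16 - 17) + Q)*S(9, 21) = ((16 - 17) + 18)/(9 + 21) = (-1 + 18)/30 = 17*(1/30) = 17/30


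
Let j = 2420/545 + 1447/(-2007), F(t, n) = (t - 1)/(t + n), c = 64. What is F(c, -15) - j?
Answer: -3726788/1531341 ≈ -2.4337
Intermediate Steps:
F(t, n) = (-1 + t)/(n + t)
j = 813665/218763 (j = 2420*(1/545) + 1447*(-1/2007) = 484/109 - 1447/2007 = 813665/218763 ≈ 3.7194)
F(c, -15) - j = (-1 + 64)/(-15 + 64) - 1*813665/218763 = 63/49 - 813665/218763 = (1/49)*63 - 813665/218763 = 9/7 - 813665/218763 = -3726788/1531341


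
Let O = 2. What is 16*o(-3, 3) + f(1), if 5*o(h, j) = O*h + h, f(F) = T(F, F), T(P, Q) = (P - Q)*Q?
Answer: -144/5 ≈ -28.800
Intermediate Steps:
T(P, Q) = Q*(P - Q)
f(F) = 0 (f(F) = F*(F - F) = F*0 = 0)
o(h, j) = 3*h/5 (o(h, j) = (2*h + h)/5 = (3*h)/5 = 3*h/5)
16*o(-3, 3) + f(1) = 16*((3/5)*(-3)) + 0 = 16*(-9/5) + 0 = -144/5 + 0 = -144/5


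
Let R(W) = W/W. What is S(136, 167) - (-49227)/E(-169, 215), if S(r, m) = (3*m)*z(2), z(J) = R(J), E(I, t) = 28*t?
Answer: 3065247/6020 ≈ 509.18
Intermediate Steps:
R(W) = 1
z(J) = 1
S(r, m) = 3*m (S(r, m) = (3*m)*1 = 3*m)
S(136, 167) - (-49227)/E(-169, 215) = 3*167 - (-49227)/(28*215) = 501 - (-49227)/6020 = 501 - 1*(-49227/6020) = 501 + 49227/6020 = 3065247/6020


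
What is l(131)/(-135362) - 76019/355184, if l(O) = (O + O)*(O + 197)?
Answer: -20406588051/24039208304 ≈ -0.84889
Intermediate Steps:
l(O) = 2*O*(197 + O) (l(O) = (2*O)*(197 + O) = 2*O*(197 + O))
l(131)/(-135362) - 76019/355184 = (2*131*(197 + 131))/(-135362) - 76019/355184 = (2*131*328)*(-1/135362) - 76019*1/355184 = 85936*(-1/135362) - 76019/355184 = -42968/67681 - 76019/355184 = -20406588051/24039208304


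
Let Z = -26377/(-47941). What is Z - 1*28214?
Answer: -1352580997/47941 ≈ -28213.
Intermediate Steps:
Z = 26377/47941 (Z = -26377*(-1/47941) = 26377/47941 ≈ 0.55020)
Z - 1*28214 = 26377/47941 - 1*28214 = 26377/47941 - 28214 = -1352580997/47941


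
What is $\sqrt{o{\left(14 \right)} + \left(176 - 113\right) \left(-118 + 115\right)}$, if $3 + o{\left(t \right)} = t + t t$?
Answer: $3 \sqrt{2} \approx 4.2426$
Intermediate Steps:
$o{\left(t \right)} = -3 + t + t^{2}$ ($o{\left(t \right)} = -3 + \left(t + t t\right) = -3 + \left(t + t^{2}\right) = -3 + t + t^{2}$)
$\sqrt{o{\left(14 \right)} + \left(176 - 113\right) \left(-118 + 115\right)} = \sqrt{\left(-3 + 14 + 14^{2}\right) + \left(176 - 113\right) \left(-118 + 115\right)} = \sqrt{\left(-3 + 14 + 196\right) + 63 \left(-3\right)} = \sqrt{207 - 189} = \sqrt{18} = 3 \sqrt{2}$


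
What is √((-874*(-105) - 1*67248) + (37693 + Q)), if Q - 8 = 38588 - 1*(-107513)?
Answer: 2*√52081 ≈ 456.43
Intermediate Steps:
Q = 146109 (Q = 8 + (38588 - 1*(-107513)) = 8 + (38588 + 107513) = 8 + 146101 = 146109)
√((-874*(-105) - 1*67248) + (37693 + Q)) = √((-874*(-105) - 1*67248) + (37693 + 146109)) = √((91770 - 67248) + 183802) = √(24522 + 183802) = √208324 = 2*√52081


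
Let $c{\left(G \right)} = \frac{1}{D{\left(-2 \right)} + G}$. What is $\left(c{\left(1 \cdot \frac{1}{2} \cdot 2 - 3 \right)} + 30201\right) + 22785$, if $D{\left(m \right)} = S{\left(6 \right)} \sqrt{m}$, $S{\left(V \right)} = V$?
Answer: $\frac{2013467}{38} - \frac{3 i \sqrt{2}}{38} \approx 52986.0 - 0.11165 i$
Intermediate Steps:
$D{\left(m \right)} = 6 \sqrt{m}$
$c{\left(G \right)} = \frac{1}{G + 6 i \sqrt{2}}$ ($c{\left(G \right)} = \frac{1}{6 \sqrt{-2} + G} = \frac{1}{6 i \sqrt{2} + G} = \frac{1}{G + 6 i \sqrt{2}}$)
$\left(c{\left(1 \cdot \frac{1}{2} \cdot 2 - 3 \right)} + 30201\right) + 22785 = \left(\frac{1}{\left(1 \cdot \frac{1}{2} \cdot 2 - 3\right) + 6 i \sqrt{2}} + 30201\right) + 22785 = \left(\frac{1}{\left(\frac{1}{2} \cdot 2 - 3\right) + 6 i \sqrt{2}} + 30201\right) + 22785 = \left(\frac{1}{\left(1 - 3\right) + 6 i \sqrt{2}} + 30201\right) + 22785 = \left(\frac{1}{-2 + 6 i \sqrt{2}} + 30201\right) + 22785 = \left(30201 + \frac{1}{-2 + 6 i \sqrt{2}}\right) + 22785 = 52986 + \frac{1}{-2 + 6 i \sqrt{2}}$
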